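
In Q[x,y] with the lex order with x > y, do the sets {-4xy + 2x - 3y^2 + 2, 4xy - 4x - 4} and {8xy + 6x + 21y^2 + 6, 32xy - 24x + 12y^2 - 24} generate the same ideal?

For a fixed monomial order, each ideal has a unique reduced Gröbner basis; comparing bases decides equality.
Buchberger on the first generating set:
f_1 = -4xy + 2x - 3y^2 + 2, LT = xy.
f_2 = 4xy - 4x - 4, LT = xy.

S(f_1,f_2): lcm = xy. S = 1/2x + 3/4y^2 + 1/2.
  leading term x: no divisor's leading term divides it; move 1/2x to the remainder.
  leading term y^2: no divisor's leading term divides it; move 3/4y^2 to the remainder.
  leading term 1: no divisor's leading term divides it; move 1/2 to the remainder.
  remainder 1/2x + 3/4y^2 + 1/2 ≠ 0; add g_3 = 1/2x + 3/4y^2 + 1/2 to the basis.

S(f_1,g_3): lcm = xy. S = -1/2x - 3/2y^3 + 3/4y^2 - y - 1/2.
  leading term x: subtract (-1)·g_3 from -1/2x - 3/2y^3 + 3/4y^2 - y - 1/2 → -3/2y^3 + 3/2y^2 - y
  leading term y^3: no divisor's leading term divides it; move -3/2y^3 to the remainder.
  leading term y^2: no divisor's leading term divides it; move 3/2y^2 to the remainder.
  leading term y: no divisor's leading term divides it; move -y to the remainder.
  remainder -3/2y^3 + 3/2y^2 - y ≠ 0; add g_4 = -3/2y^3 + 3/2y^2 - y to the basis.

The other S-polynomials (S(f_2,g_3), S(f_1,g_4), S(f_2,g_4), S(g_3,g_4)) all reduce to 0 modulo the current basis, so we have a Gröbner basis.
Inter-reduce: drop elements whose leading term is divisible by another's, tail-reduce, and make monic.
Reduced Gröbner basis: {x + 3/2y^2 + 1, y^3 - y^2 + 2/3y}.

Buchberger on the second generating set:
h_1 = 8xy + 6x + 21y^2 + 6, LT = xy.
h_2 = 32xy - 24x + 12y^2 - 24, LT = xy.

S(h_1,h_2): lcm = xy. S = 3/2x + 9/4y^2 + 3/2.
  leading term x: no divisor's leading term divides it; move 3/2x to the remainder.
  leading term y^2: no divisor's leading term divides it; move 9/4y^2 to the remainder.
  leading term 1: no divisor's leading term divides it; move 3/2 to the remainder.
  remainder 3/2x + 9/4y^2 + 3/2 ≠ 0; add k_3 = 3/2x + 9/4y^2 + 3/2 to the basis.

S(h_1,k_3): lcm = xy. S = 3/4x - 3/2y^3 + 21/8y^2 - y + 3/4.
  leading term x: subtract (1/2)·k_3 from 3/4x - 3/2y^3 + 21/8y^2 - y + 3/4 → -3/2y^3 + 3/2y^2 - y
  leading term y^3: no divisor's leading term divides it; move -3/2y^3 to the remainder.
  leading term y^2: no divisor's leading term divides it; move 3/2y^2 to the remainder.
  leading term y: no divisor's leading term divides it; move -y to the remainder.
  remainder -3/2y^3 + 3/2y^2 - y ≠ 0; add k_4 = -3/2y^3 + 3/2y^2 - y to the basis.

The other S-polynomials (S(h_2,k_3), S(h_1,k_4), S(h_2,k_4), S(k_3,k_4)) all reduce to 0 modulo the current basis, so we have a Gröbner basis.
Inter-reduce: drop elements whose leading term is divisible by another's, tail-reduce, and make monic.
Reduced Gröbner basis: {x + 3/2y^2 + 1, y^3 - y^2 + 2/3y}.

These coincide, so the ideals are equal.

Yes, the ideals are equal.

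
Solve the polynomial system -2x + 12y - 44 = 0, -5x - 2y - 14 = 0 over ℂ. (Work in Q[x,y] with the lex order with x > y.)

{(-4, 3)}

Compute a lex Gröbner basis by Buchberger's algorithm.
f_1 = -2x + 12y - 44, LT = x.
f_2 = -5x - 2y - 14, LT = x.

S(f_1,f_2): lcm = x. S = -\tfrac{32}{5}y + \tfrac{96}{5}.
  leading term y: no divisor's leading term divides it; move -\tfrac{32}{5}y to the remainder.
  leading term 1: no divisor's leading term divides it; move \tfrac{96}{5} to the remainder.
  remainder -\tfrac{32}{5}y + \tfrac{96}{5} ≠ 0; add h_3 = -\tfrac{32}{5}y + \tfrac{96}{5} to the basis.

The other S-polynomials (S(f_1,h_3), S(f_2,h_3)) all reduce to 0 modulo the current basis, so we have a Gröbner basis.
Inter-reduce: drop elements whose leading term is divisible by another's, tail-reduce, and make monic.
Reduced Gröbner basis: {x + 4, y - 3}.

The lex basis is triangular: the last element involves only y. Solving y - 3 = 0 gives y ∈ {3}; substituting each value into the earlier elements determines the remaining variables.
  y = 3: the earlier basis element becomes x + 4 = 0, giving x = -4 — point (-4, 3).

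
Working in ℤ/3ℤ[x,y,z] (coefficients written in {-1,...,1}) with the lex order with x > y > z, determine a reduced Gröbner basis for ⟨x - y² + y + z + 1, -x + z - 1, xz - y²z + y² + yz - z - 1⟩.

G = {x - z + 1, y - z² - 1, z⁴ + z² + z}

f_1 = x - y² + y + z + 1, LT = x.
f_2 = -x + z - 1, LT = x.
f_3 = xz - y²z + y² + yz - z - 1, LT = xz.

S(f_1,f_2): lcm = x. S = -y² + y - z.
  leading term y²: no divisor's leading term divides it; move -y² to the remainder.
  leading term y: no divisor's leading term divides it; move y to the remainder.
  leading term z: no divisor's leading term divides it; move -z to the remainder.
  remainder -y² + y - z ≠ 0; add g_4 = -y² + y - z to the basis.

S(f_1,f_3): lcm = xz. S = -y² + z² - z + 1.
  leading term y²: subtract (1)·g_4 from -y² + z² - z + 1 → -y + z² + 1
  leading term y: no divisor's leading term divides it; move -y to the remainder.
  leading term z²: no divisor's leading term divides it; move z² to the remainder.
  leading term 1: no divisor's leading term divides it; move 1 to the remainder.
  remainder -y + z² + 1 ≠ 0; add g_5 = -y + z² + 1 to the basis.

S(f_2,f_3): lcm = xz. S = y²z - y² - yz - z² - z + 1.
  leading term y²z: subtract (-z)·g_4 from y²z - y² - yz - z² - z + 1 → -y² + z² - z + 1
  leading term y²: subtract (1)·g_4 from -y² + z² - z + 1 → -y + z² + 1
  leading term y: subtract (1)·g_5 from -y + z² + 1 → 0
  remainder 0.

S(f_1,g_4): leading monomials are coprime, so the S-polynomial reduces to 0 (Buchberger's first criterion).
S(f_2,g_4): leading monomials are coprime, so the S-polynomial reduces to 0 (Buchberger's first criterion).
S(f_3,g_4): leading monomials are coprime, so the S-polynomial reduces to 0 (Buchberger's first criterion).
S(f_1,g_5): leading monomials are coprime, so the S-polynomial reduces to 0 (Buchberger's first criterion).
S(f_2,g_5): leading monomials are coprime, so the S-polynomial reduces to 0 (Buchberger's first criterion).
S(f_3,g_5): leading monomials are coprime, so the S-polynomial reduces to 0 (Buchberger's first criterion).
S(g_4,g_5): lcm = y². S = yz² + z.
  leading term yz²: subtract (-z²)·g_5 from yz² + z → z⁴ + z² + z
  leading term z⁴: no divisor's leading term divides it; move z⁴ to the remainder.
  leading term z²: no divisor's leading term divides it; move z² to the remainder.
  leading term z: no divisor's leading term divides it; move z to the remainder.
  remainder z⁴ + z² + z ≠ 0; add g_6 = z⁴ + z² + z to the basis.

S(f_1,g_6): leading monomials are coprime, so the S-polynomial reduces to 0 (Buchberger's first criterion).
S(f_2,g_6): leading monomials are coprime, so the S-polynomial reduces to 0 (Buchberger's first criterion).
S(f_3,g_6): lcm = xz⁴. S = -xz² - xz - y²z⁴ + y²z³ + yz⁴ - z⁴ - z³.
  leading term xz²: subtract (-z²)·f_1 from -xz² - xz - y²z⁴ + y²z³ + yz⁴ - z⁴ - z³ → -xz - y²z⁴ + y²z³ - y²z² + yz⁴ + yz² - z⁴ + z²
  leading term xz: subtract (-z)·f_1 from -xz - y²z⁴ + y²z³ - y²z² + yz⁴ + yz² - z⁴ + z² → -y²z⁴ + y²z³ - y²z² - y²z + yz⁴ + yz² + yz - z⁴ - z² + z
  leading term y²z⁴: subtract (z⁴)·g_4 from -y²z⁴ + y²z³ - y²z² - y²z + yz⁴ + yz² + yz - z⁴ - z² + z → y²z³ - y²z² - y²z + yz² + yz + z⁵ - z⁴ - z² + z
  leading term y²z³: subtract (-z³)·g_4 from y²z³ - y²z² - y²z + yz² + yz + z⁵ - z⁴ - z² + z → -y²z² - y²z + yz³ + yz² + yz + z⁵ + z⁴ - z² + z
  leading term y²z²: subtract (z²)·g_4 from -y²z² - y²z + yz³ + yz² + yz + z⁵ + z⁴ - z² + z → -y²z + yz³ + yz + z⁵ + z⁴ + z³ - z² + z
  leading term y²z: subtract (z)·g_4 from -y²z + yz³ + yz + z⁵ + z⁴ + z³ - z² + z → yz³ + z⁵ + z⁴ + z³ + z
  leading term yz³: subtract (-z³)·g_5 from yz³ + z⁵ + z⁴ + z³ + z → -z⁵ + z⁴ - z³ + z
  leading term z⁵: subtract (-z)·g_6 from -z⁵ + z⁴ - z³ + z → z⁴ + z² + z
  leading term z⁴: subtract (1)·g_6 from z⁴ + z² + z → 0
  remainder 0.

S(g_4,g_6): leading monomials are coprime, so the S-polynomial reduces to 0 (Buchberger's first criterion).
S(g_5,g_6): leading monomials are coprime, so the S-polynomial reduces to 0 (Buchberger's first criterion).
Every S-polynomial of the final basis reduces to 0, so we have a Gröbner basis.
Inter-reduce: drop elements whose leading term is divisible by another's, tail-reduce, and make monic.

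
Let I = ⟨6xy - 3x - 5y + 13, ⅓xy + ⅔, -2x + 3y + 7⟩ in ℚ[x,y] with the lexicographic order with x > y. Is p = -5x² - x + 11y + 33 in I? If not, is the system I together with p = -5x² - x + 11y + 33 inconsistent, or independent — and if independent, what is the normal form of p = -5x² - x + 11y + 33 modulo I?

-5x² - x + 11y + 33 lies in I (it reduces to 0).

First compute the reduced Gröbner basis of I by Buchberger's algorithm.
f_1 = 6xy - 3x - 5y + 13, LT = xy.
f_2 = ⅓xy + ⅔, LT = xy.
f_3 = -2x + 3y + 7, LT = x.

S(f_1,f_2): lcm = xy. S = -½x - ⅚y + ⅙.
  leading term x: subtract (¼)·f_3 from -½x - ⅚y + ⅙ → -19/12y - 19/12
  leading term y: no divisor's leading term divides it; move -19/12y to the remainder.
  leading term 1: no divisor's leading term divides it; move -19/12 to the remainder.
  remainder -19/12y - 19/12 ≠ 0; add h_4 = -19/12y - 19/12 to the basis.

The other S-polynomials (S(f_1,f_3), S(f_2,f_3), S(f_1,h_4), S(f_2,h_4), S(f_3,h_4)) all reduce to 0 modulo the current basis, so we have a Gröbner basis.
Inter-reduce: drop elements whose leading term is divisible by another's, tail-reduce, and make monic.
Reduced Gröbner basis: {x - 2, y + 1}.
Label its elements g_1 = x - 2, g_2 = y + 1.

Reduce p = -5x² - x + 11y + 33 modulo G:
  leading term x²: subtract (-5x)·g_1 from -5x² - x + 11y + 33 → -11x + 11y + 33
  leading term x: subtract (-11)·g_1 from -11x + 11y + 33 → 11y + 11
  leading term y: subtract (11)·g_2 from 11y + 11 → 0
  normal form = 0.
Since the normal form is 0, p ∈ I.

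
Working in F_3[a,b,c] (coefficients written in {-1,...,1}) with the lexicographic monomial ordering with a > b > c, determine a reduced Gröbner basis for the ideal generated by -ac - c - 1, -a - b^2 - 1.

This is the nonlinear analogue of row-reducing a linear system.

f_1 = -ac - c - 1, LT = ac.
f_2 = -a - b^2 - 1, LT = a.

S(f_1,f_2): lcm = ac. S = -b^2c + 1.
  leading term b^2c: no divisor's leading term divides it; move -b^2c to the remainder.
  leading term 1: no divisor's leading term divides it; move 1 to the remainder.
  remainder -b^2c + 1 ≠ 0; add g_3 = -b^2c + 1 to the basis.

The other S-polynomials (S(f_1,g_3), S(f_2,g_3)) all reduce to 0 modulo the current basis, so we have a Gröbner basis.
Inter-reduce: drop elements whose leading term is divisible by another's, tail-reduce, and make monic.

G = {a + b^2 + 1, b^2c - 1}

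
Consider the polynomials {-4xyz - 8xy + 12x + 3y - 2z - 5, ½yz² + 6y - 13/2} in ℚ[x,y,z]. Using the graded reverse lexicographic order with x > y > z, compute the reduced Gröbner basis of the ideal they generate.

G = {xz² - ⅙z³ - 13/3xz - 5/12z² + 10/3x - 2z - 7/4, yz² + 12y - 13, xy + 3/16xz + 3/64yz - 1/32z² - 19/16x - 3/32y - 1/64z + 5/32}

f_1 = -4xyz - 8xy + 12x + 3y - 2z - 5, LT = xyz.
f_2 = ½yz² + 6y - 13/2, LT = yz².

S(f_1,f_2): lcm = xyz². S = 2xyz - 12xy - 3xz - ¾yz + ½z² + 13x + 5/4z.
  leading term xyz: subtract (-½)·f_1 from 2xyz - 12xy - 3xz - ¾yz + ½z² + 13x + 5/4z → -16xy - 3xz - ¾yz + ½z² + 19x + 3/2y + ¼z - 5/2
  leading term xy: no divisor's leading term divides it; move -16xy to the remainder.
  leading term xz: no divisor's leading term divides it; move -3xz to the remainder.
  leading term yz: no divisor's leading term divides it; move -¾yz to the remainder.
  leading term z²: no divisor's leading term divides it; move ½z² to the remainder.
  leading term x: no divisor's leading term divides it; move 19x to the remainder.
  leading term y: no divisor's leading term divides it; move 3/2y to the remainder.
  leading term z: no divisor's leading term divides it; move ¼z to the remainder.
  leading term 1: no divisor's leading term divides it; move -5/2 to the remainder.
  remainder -16xy - 3xz - ¾yz + ½z² + 19x + 3/2y + ¼z - 5/2 ≠ 0; add g_3 = -16xy - 3xz - ¾yz + ½z² + 19x + 3/2y + ¼z - 5/2 to the basis.

S(f_1,g_3): lcm = xyz. S = -3/16xz² - 3/64yz² + 1/32z³ + 2xy + 19/16xz + 3/32yz + 1/64z² - 3x - ¾y + 11/32z + 5/4.
  leading term xz²: no divisor's leading term divides it; move -3/16xz² to the remainder.
  leading term yz²: subtract (-3/32)·f_2 from -3/64yz² + 1/32z³ + 2xy + 19/16xz + 3/32yz + 1/64z² - 3x - ¾y + 11/32z + 5/4 → 1/32z³ + 2xy + 19/16xz + 3/32yz + 1/64z² - 3x - 3/16y + 11/32z + 41/64
  leading term z³: no divisor's leading term divides it; move 1/32z³ to the remainder.
  leading term xy: subtract (-⅛)·g_3 from 2xy + 19/16xz + 3/32yz + 1/64z² - 3x - 3/16y + 11/32z + 41/64 → 13/16xz + 5/64z² - ⅝x + ⅜z + 21/64
  leading term xz: no divisor's leading term divides it; move 13/16xz to the remainder.
  leading term z²: no divisor's leading term divides it; move 5/64z² to the remainder.
  leading term x: no divisor's leading term divides it; move -⅝x to the remainder.
  leading term z: no divisor's leading term divides it; move ⅜z to the remainder.
  leading term 1: no divisor's leading term divides it; move 21/64 to the remainder.
  remainder -3/16xz² + 1/32z³ + 13/16xz + 5/64z² - ⅝x + ⅜z + 21/64 ≠ 0; add g_4 = -3/16xz² + 1/32z³ + 13/16xz + 5/64z² - ⅝x + ⅜z + 21/64 to the basis.

S(f_2,g_3): lcm = xyz². S = -3/16xz³ - 3/64yz³ + 1/32z⁴ + 19/16xz² + 3/32yz² + 1/64z³ + 12xy - 5/32z² - 13x.
  leading term xz³: subtract (z)·g_4 from -3/16xz³ - 3/64yz³ + 1/32z⁴ + 19/16xz² + 3/32yz² + 1/64z³ + 12xy - 5/32z² - 13x → -3/64yz³ + ⅜xz² + 3/32yz² - 1/16z³ + 12xy + ⅝xz - 17/32z² - 13x - 21/64z
  leading term yz³: subtract (-3/32z)·f_2 from -3/64yz³ + ⅜xz² + 3/32yz² - 1/16z³ + 12xy + ⅝xz - 17/32z² - 13x - 21/64z → ⅜xz² + 3/32yz² - 1/16z³ + 12xy + ⅝xz + 9/16yz - 17/32z² - 13x - 15/16z
  leading term xz²: subtract (-2)·g_4 from ⅜xz² + 3/32yz² - 1/16z³ + 12xy + ⅝xz + 9/16yz - 17/32z² - 13x - 15/16z → 3/32yz² + 12xy + 9/4xz + 9/16yz - ⅜z² - 57/4x - 3/16z + 21/32
  leading term yz²: subtract (3/16)·f_2 from 3/32yz² + 12xy + 9/4xz + 9/16yz - ⅜z² - 57/4x - 3/16z + 21/32 → 12xy + 9/4xz + 9/16yz - ⅜z² - 57/4x - 9/8y - 3/16z + 15/8
  leading term xy: subtract (-¾)·g_3 from 12xy + 9/4xz + 9/16yz - ⅜z² - 57/4x - 9/8y - 3/16z + 15/8 → 0
  remainder 0.

S(f_1,g_4): lcm = xyz². S = ⅙yz³ + 19/3xyz + 5/12yz² - 10/3xy - 3xz + 5/4yz + ½z² + 7/4y + 5/4z.
  leading term yz³: subtract (⅓z)·f_2 from ⅙yz³ + 19/3xyz + 5/12yz² - 10/3xy - 3xz + 5/4yz + ½z² + 7/4y + 5/4z → 19/3xyz + 5/12yz² - 10/3xy - 3xz - ¾yz + ½z² + 7/4y + 41/12z
  leading term xyz: subtract (-19/12)·f_1 from 19/3xyz + 5/12yz² - 10/3xy - 3xz - ¾yz + ½z² + 7/4y + 41/12z → 5/12yz² - 16xy - 3xz - ¾yz + ½z² + 19x + 13/2y + ¼z - 95/12
  leading term yz²: subtract (⅚)·f_2 from 5/12yz² - 16xy - 3xz - ¾yz + ½z² + 19x + 13/2y + ¼z - 95/12 → -16xy - 3xz - ¾yz + ½z² + 19x + 3/2y + ¼z - 5/2
  leading term xy: subtract (1)·g_3 from -16xy - 3xz - ¾yz + ½z² + 19x + 3/2y + ¼z - 5/2 → 0
  remainder 0.

S(f_2,g_4): lcm = xyz². S = ⅙yz³ + 13/3xyz + 5/12yz² + 26/3xy + 2yz - 13x + 7/4y.
  leading term yz³: subtract (⅓z)·f_2 from ⅙yz³ + 13/3xyz + 5/12yz² + 26/3xy + 2yz - 13x + 7/4y → 13/3xyz + 5/12yz² + 26/3xy - 13x + 7/4y + 13/6z
  leading term xyz: subtract (-13/12)·f_1 from 13/3xyz + 5/12yz² + 26/3xy - 13x + 7/4y + 13/6z → 5/12yz² + 5y - 65/12
  leading term yz²: subtract (⅚)·f_2 from 5/12yz² + 5y - 65/12 → 0
  remainder 0.

S(g_3,g_4): lcm = xyz². S = 3/16xz³ + 41/192yz³ - 1/32z⁴ + 13/3xyz - 19/16xz² + 31/96yz² - 1/64z³ - 10/3xy + 2yz + 5/32z² + 7/4y.
  leading term xz³: subtract (-z)·g_4 from 3/16xz³ + 41/192yz³ - 1/32z⁴ + 13/3xyz - 19/16xz² + 31/96yz² - 1/64z³ - 10/3xy + 2yz + 5/32z² + 7/4y → 41/192yz³ + 13/3xyz - ⅜xz² + 31/96yz² + 1/16z³ - 10/3xy - ⅝xz + 2yz + 17/32z² + 7/4y + 21/64z
  leading term yz³: subtract (41/96z)·f_2 from 41/192yz³ + 13/3xyz - ⅜xz² + 31/96yz² + 1/16z³ - 10/3xy - ⅝xz + 2yz + 17/32z² + 7/4y + 21/64z → 13/3xyz - ⅜xz² + 31/96yz² + 1/16z³ - 10/3xy - ⅝xz - 9/16yz + 17/32z² + 7/4y + 149/48z
  leading term xyz: subtract (-13/12)·f_1 from 13/3xyz - ⅜xz² + 31/96yz² + 1/16z³ - 10/3xy - ⅝xz - 9/16yz + 17/32z² + 7/4y + 149/48z → -⅜xz² + 31/96yz² + 1/16z³ - 12xy - ⅝xz - 9/16yz + 17/32z² + 13x + 5y + 15/16z - 65/12
  leading term xz²: subtract (2)·g_4 from -⅜xz² + 31/96yz² + 1/16z³ - 12xy - ⅝xz - 9/16yz + 17/32z² + 13x + 5y + 15/16z - 65/12 → 31/96yz² - 12xy - 9/4xz - 9/16yz + ⅜z² + 57/4x + 5y + 3/16z - 583/96
  leading term yz²: subtract (31/48)·f_2 from 31/96yz² - 12xy - 9/4xz - 9/16yz + ⅜z² + 57/4x + 5y + 3/16z - 583/96 → -12xy - 9/4xz - 9/16yz + ⅜z² + 57/4x + 9/8y + 3/16z - 15/8
  leading term xy: subtract (¾)·g_3 from -12xy - 9/4xz - 9/16yz + ⅜z² + 57/4x + 9/8y + 3/16z - 15/8 → 0
  remainder 0.

Every S-polynomial of the final basis reduces to 0, so we have a Gröbner basis.
Inter-reduce: drop elements whose leading term is divisible by another's, tail-reduce, and make monic.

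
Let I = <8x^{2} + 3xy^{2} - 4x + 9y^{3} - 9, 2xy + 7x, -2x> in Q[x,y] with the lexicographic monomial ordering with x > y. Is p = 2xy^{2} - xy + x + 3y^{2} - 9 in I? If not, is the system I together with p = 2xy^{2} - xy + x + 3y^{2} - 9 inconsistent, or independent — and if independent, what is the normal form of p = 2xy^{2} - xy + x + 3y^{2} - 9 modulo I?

Adjoining 2xy^{2} - xy + x + 3y^{2} - 9 makes the ideal the whole ring: the system is inconsistent.

First compute the reduced Gröbner basis of I by Buchberger's algorithm.
f_1 = 8x^{2} + 3xy^{2} - 4x + 9y^{3} - 9, LT = x^{2}.
f_2 = 2xy + 7x, LT = xy.
f_3 = -2x, LT = x.

S(f_1,f_2): lcm = x^{2}y. S = -\tfrac{7}{2}x^{2} + \tfrac{3}{8}xy^{3} - \tfrac{1}{2}xy + \tfrac{9}{8}y^{4} - \tfrac{9}{8}y.
  reduce S modulo (f_1, f_2, f_3):
  remainder \tfrac{9}{8}y^{4} + \tfrac{63}{16}y^{3} - \tfrac{9}{8}y - \tfrac{63}{16} ≠ 0; add h_4 = \tfrac{9}{8}y^{4} + \tfrac{63}{16}y^{3} - \tfrac{9}{8}y - \tfrac{63}{16} to the basis.

S(f_1,f_3): lcm = x^{2}. S = \tfrac{3}{8}xy^{2} - \tfrac{1}{2}x + \tfrac{9}{8}y^{3} - \tfrac{9}{8}.
  reduce S modulo (f_1, f_2, f_3, h_4):
  remainder \tfrac{9}{8}y^{3} - \tfrac{9}{8} ≠ 0; add h_5 = \tfrac{9}{8}y^{3} - \tfrac{9}{8} to the basis.

The other S-polynomials (S(f_2,f_3), S(f_1,h_4), S(f_2,h_4), S(f_3,h_4), S(f_1,h_5), S(f_2,h_5), S(f_3,h_5), S(h_4,h_5)) all reduce to 0 modulo the current basis, so we have a Gröbner basis.
Inter-reduce: drop elements whose leading term is divisible by another's, tail-reduce, and make monic.
Reduced Gröbner basis: {x, y^{3} - 1}.
Label its elements g_1 = x, g_2 = y^{3} - 1.

Reduce p = 2xy^{2} - xy + x + 3y^{2} - 9 modulo G:
  leading term xy^{2}: subtract (2y^{2})·g_1 from 2xy^{2} - xy + x + 3y^{2} - 9 → -xy + x + 3y^{2} - 9
  leading term xy: subtract (-y)·g_1 from -xy + x + 3y^{2} - 9 → x + 3y^{2} - 9
  leading term x: subtract (1)·g_1 from x + 3y^{2} - 9 → 3y^{2} - 9
  leading term y^{2}: no divisor's leading term divides it; move 3y^{2} to the remainder.
  leading term 1: no divisor's leading term divides it; move -9 to the remainder.
  normal form = 3y^{2} - 9.
The normal form is nonzero, so p ∉ I. Since p minus its normal form lies in I, I + (p) = I + (r) where r = 3y^{2} - 9; decide whether this ideal is the whole ring.
Run Buchberger on G together with r (pairs among the g_i already reduce to 0 since G is a Gröbner basis):
g_1 = x, LT = x.
g_2 = y^{3} - 1, LT = y^{3}.
r = 3y^{2} - 9, LT = y^{2}.

S(g_2,r): lcm = y^{3}. S = 3y - 1.
  reduce S modulo (g_1, g_2, r):
  remainder 3y - 1 ≠ 0; add m_4 = 3y - 1 to the basis.

S(r,m_4): lcm = y^{2}. S = \tfrac{1}{3}y - 3.
  reduce S modulo (g_1, g_2, r, m_4):
  remainder -\tfrac{26}{9} ≠ 0; add m_5 = -\tfrac{26}{9} to the basis.

The other S-polynomials (S(g_1,g_2), S(g_1,r), S(g_1,m_4), S(g_2,m_4), S(g_1,m_5), S(g_2,m_5), S(r,m_5), S(m_4,m_5)) all reduce to 0 modulo the current basis, so we have a Gröbner basis.
Inter-reduce: drop elements whose leading term is divisible by another's, tail-reduce, and make monic.
Reduced Gröbner basis: {1}.
The reduced Gröbner basis of I + (p) is {1}: the ideal is the whole ring, so the enlarged system has no common solution — adjoining p is inconsistent.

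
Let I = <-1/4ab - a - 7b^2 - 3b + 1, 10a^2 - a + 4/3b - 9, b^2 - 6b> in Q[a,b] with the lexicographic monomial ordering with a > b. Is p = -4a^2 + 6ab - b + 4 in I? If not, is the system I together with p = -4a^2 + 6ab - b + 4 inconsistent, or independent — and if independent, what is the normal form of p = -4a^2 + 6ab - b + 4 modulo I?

-4a^2 + 6ab - b + 4 lies in I (it reduces to 0).

First compute the reduced Gröbner basis of I by Buchberger's algorithm.
f_1 = -1/4ab - a - 7b^2 - 3b + 1, LT = ab.
f_2 = 10a^2 - a + 4/3b - 9, LT = a^2.
f_3 = b^2 - 6b, LT = b^2.

S(f_1,f_2): lcm = a^2b. S = 4a^2 + 28ab^2 + 121/10ab - 4a - 2/15b^2 + 9/10b.
  reduce S modulo (f_1, f_2, f_3):
  remainder 396a - 364393/30b - 396 ≠ 0; add h_4 = 396a - 364393/30b - 396 to the basis.

S(f_1,f_3): lcm = ab^2. S = 10ab + 28b^3 + 12b^2 - 4b.
  reduce S modulo (f_1, f_2, f_3, h_4):
  remainder -579421/297b ≠ 0; add h_5 = -579421/297b to the basis.

The other S-polynomials (S(f_2,f_3), S(f_1,h_4), S(f_2,h_4), S(f_3,h_4), S(f_1,h_5), S(f_2,h_5), S(f_3,h_5), S(h_4,h_5)) all reduce to 0 modulo the current basis, so we have a Gröbner basis.
Inter-reduce: drop elements whose leading term is divisible by another's, tail-reduce, and make monic.
Reduced Gröbner basis: {a - 1, b}.
Label its elements g_1 = a - 1, g_2 = b.

Reduce p = -4a^2 + 6ab - b + 4 modulo G:
  leading term a^2: subtract (-4a)·g_1 from -4a^2 + 6ab - b + 4 → 6ab - 4a - b + 4
  leading term ab: subtract (6b)·g_1 from 6ab - 4a - b + 4 → -4a + 5b + 4
  leading term a: subtract (-4)·g_1 from -4a + 5b + 4 → 5b
  leading term b: subtract (5)·g_2 from 5b → 0
  normal form = 0.
Since the normal form is 0, p ∈ I.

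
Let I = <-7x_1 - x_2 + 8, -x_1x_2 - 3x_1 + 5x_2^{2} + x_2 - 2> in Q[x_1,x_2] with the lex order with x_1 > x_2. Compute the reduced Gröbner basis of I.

G = {x_1 + \tfrac{1}{7}x_2 - \tfrac{8}{7}, x_2^{2} + \tfrac{1}{18}x_2 - \tfrac{19}{18}}

f_1 = -7x_1 - x_2 + 8, LT = x_1.
f_2 = -x_1x_2 - 3x_1 + 5x_2^{2} + x_2 - 2, LT = x_1x_2.

S(f_1,f_2): lcm = x_1x_2. S = -3x_1 + \tfrac{36}{7}x_2^{2} - \tfrac{1}{7}x_2 - 2.
  reduce S modulo (f_1, f_2):
  remainder \tfrac{36}{7}x_2^{2} + \tfrac{2}{7}x_2 - \tfrac{38}{7} ≠ 0; add g_3 = \tfrac{36}{7}x_2^{2} + \tfrac{2}{7}x_2 - \tfrac{38}{7} to the basis.

The other S-polynomials (S(f_1,g_3), S(f_2,g_3)) all reduce to 0 modulo the current basis, so we have a Gröbner basis.
Inter-reduce: drop elements whose leading term is divisible by another's, tail-reduce, and make monic.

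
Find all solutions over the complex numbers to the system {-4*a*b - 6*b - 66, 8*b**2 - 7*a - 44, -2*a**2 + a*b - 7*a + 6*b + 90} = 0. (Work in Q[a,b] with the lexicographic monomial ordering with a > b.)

{(4, -3)}

Compute a lex Gröbner basis by Buchberger's algorithm.
f_1 = -4*a*b - 6*b - 66, LT = a*b.
f_2 = -7*a + 8*b**2 - 44, LT = a.
f_3 = -2*a**2 + a*b - 7*a + 6*b + 90, LT = a**2.

S(f_1,f_2): lcm = a*b. S = 8/7*b**3 - 67/14*b + 33/2.
  leading term b**3: no divisor's leading term divides it; move 8/7*b**3 to the remainder.
  leading term b: no divisor's leading term divides it; move -67/14*b to the remainder.
  leading term 1: no divisor's leading term divides it; move 33/2 to the remainder.
  remainder 8/7*b**3 - 67/14*b + 33/2 ≠ 0; add h_4 = 8/7*b**3 - 67/14*b + 33/2 to the basis.

S(f_1,f_3): lcm = a**2*b. S = 1/2*a*b**2 - 2*a*b + 33/2*a + 3*b**2 + 45*b.
  leading term a*b**2: subtract (-1/8*b)·f_1 from 1/2*a*b**2 - 2*a*b + 33/2*a + 3*b**2 + 45*b → -2*a*b + 33/2*a + 9/4*b**2 + 147/4*b
  leading term a*b: subtract (1/2)·f_1 from -2*a*b + 33/2*a + 9/4*b**2 + 147/4*b → 33/2*a + 9/4*b**2 + 159/4*b + 33
  leading term a: subtract (-33/14)·f_2 from 33/2*a + 9/4*b**2 + 159/4*b + 33 → 591/28*b**2 + 159/4*b - 495/7
  leading term b**2: no divisor's leading term divides it; move 591/28*b**2 to the remainder.
  leading term b: no divisor's leading term divides it; move 159/4*b to the remainder.
  leading term 1: no divisor's leading term divides it; move -495/7 to the remainder.
  remainder 591/28*b**2 + 159/4*b - 495/7 ≠ 0; add h_5 = 591/28*b**2 + 159/4*b - 495/7 to the basis.

S(f_2,f_3): lcm = a**2. S = -8/7*a*b**2 + 1/2*a*b + 39/14*a + 3*b + 45.
  leading term a*b**2: subtract (2/7*b)·f_1 from -8/7*a*b**2 + 1/2*a*b + 39/14*a + 3*b + 45 → 1/2*a*b + 39/14*a + 12/7*b**2 + 153/7*b + 45
  leading term a*b: subtract (-1/8)·f_1 from 1/2*a*b + 39/14*a + 12/7*b**2 + 153/7*b + 45 → 39/14*a + 12/7*b**2 + 591/28*b + 147/4
  leading term a: subtract (-39/98)·f_2 from 39/14*a + 12/7*b**2 + 591/28*b + 147/4 → 240/49*b**2 + 591/28*b + 3771/196
  leading term b**2: subtract (320/1379)·h_5 from 240/49*b**2 + 591/28*b + 3771/196 → 65547/5516*b + 196641/5516
  leading term b: no divisor's leading term divides it; move 65547/5516*b to the remainder.
  leading term 1: no divisor's leading term divides it; move 196641/5516 to the remainder.
  remainder 65547/5516*b + 196641/5516 ≠ 0; add h_6 = 65547/5516*b + 196641/5516 to the basis.

The other S-polynomials (S(f_1,h_4), S(f_2,h_4), S(f_3,h_4), S(f_1,h_5), S(f_2,h_5), S(f_3,h_5), S(h_4,h_5), S(f_1,h_6), S(f_2,h_6), S(f_3,h_6), S(h_4,h_6), S(h_5,h_6)) all reduce to 0 modulo the current basis, so we have a Gröbner basis.
Inter-reduce: drop elements whose leading term is divisible by another's, tail-reduce, and make monic.
Reduced Gröbner basis: {a - 4, b + 3}.

From the last basis element, b + 3 = 0, so b takes values in {-3}. Each choice, substituted upward through the basis, yields the corresponding point(s) of the solution set.
  b = -3: the earlier basis element becomes a - 4 = 0, giving a = 4 — point (4, -3).
Each listed point satisfies every original equation (direct substitution).
A lex Gröbner basis triangularizes the system, enabling back-substitution.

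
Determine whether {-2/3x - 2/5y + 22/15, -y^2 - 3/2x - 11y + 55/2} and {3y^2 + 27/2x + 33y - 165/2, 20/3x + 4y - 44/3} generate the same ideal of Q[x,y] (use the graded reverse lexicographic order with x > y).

Two ideals are equal iff their reduced Gröbner bases coincide (the reduced basis is unique for a fixed ordering).
Buchberger on the first generating set:
f_1 = -2/3x - 2/5y + 22/15, LT = x.
f_2 = -y^2 - 3/2x - 11y + 55/2, LT = y^2.

The S-polynomials (S(f_1,f_2)) all reduce to 0 modulo the current basis, so we have a Gröbner basis.
Inter-reduce: drop elements whose leading term is divisible by another's, tail-reduce, and make monic.
Reduced Gröbner basis: {y^2 + 101/10y - 121/5, x + 3/5y - 11/5}.

Buchberger on the second generating set:
h_1 = 3y^2 + 27/2x + 33y - 165/2, LT = y^2.
h_2 = 20/3x + 4y - 44/3, LT = x.

The S-polynomials (S(h_1,h_2)) all reduce to 0 modulo the current basis, so we have a Gröbner basis.
Inter-reduce: drop elements whose leading term is divisible by another's, tail-reduce, and make monic.
Reduced Gröbner basis: {y^2 + 83/10y - 88/5, x + 3/5y - 11/5}.

Since the reduced bases disagree, the two ideals are not the same.

No, the ideals differ.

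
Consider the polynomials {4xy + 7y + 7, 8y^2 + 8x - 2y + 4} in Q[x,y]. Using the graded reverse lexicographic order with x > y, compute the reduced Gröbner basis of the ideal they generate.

G = {x^2 + 9/4x - 7/4y + 21/16, xy + 7/4y + 7/4, y^2 + x - 1/4y + 1/2}

Buchberger's algorithm terminates because the ascending chain of leading-term ideals stabilizes.

f_1 = 4xy + 7y + 7, LT = xy.
f_2 = 8y^2 + 8x - 2y + 4, LT = y^2.

S(f_1,f_2): lcm = xy^2. S = -x^2 + 1/4xy + 7/4y^2 - 1/2x + 7/4y.
  leading term x^2: no divisor's leading term divides it; move -x^2 to the remainder.
  leading term xy: subtract (1/16)·f_1 from 1/4xy + 7/4y^2 - 1/2x + 7/4y → 7/4y^2 - 1/2x + 21/16y - 7/16
  leading term y^2: subtract (7/32)·f_2 from 7/4y^2 - 1/2x + 21/16y - 7/16 → -9/4x + 7/4y - 21/16
  leading term x: no divisor's leading term divides it; move -9/4x to the remainder.
  leading term y: no divisor's leading term divides it; move 7/4y to the remainder.
  leading term 1: no divisor's leading term divides it; move -21/16 to the remainder.
  remainder -x^2 - 9/4x + 7/4y - 21/16 ≠ 0; add g_3 = -x^2 - 9/4x + 7/4y - 21/16 to the basis.

The other S-polynomials (S(f_1,g_3), S(f_2,g_3)) all reduce to 0 modulo the current basis, so we have a Gröbner basis.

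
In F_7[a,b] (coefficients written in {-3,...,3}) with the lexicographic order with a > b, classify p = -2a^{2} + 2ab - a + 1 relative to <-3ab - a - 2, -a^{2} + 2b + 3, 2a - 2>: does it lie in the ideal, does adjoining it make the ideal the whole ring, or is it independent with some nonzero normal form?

Adjoining -2a^{2} + 2ab - a + 1 makes the ideal the whole ring: the system is inconsistent.

First compute the reduced Gröbner basis of I by Buchberger's algorithm.
f_1 = -3ab - a - 2, LT = ab.
f_2 = -a^{2} + 2b + 3, LT = a^{2}.
f_3 = 2a - 2, LT = a.

S(f_1,f_2): lcm = a^{2}b. S = -2a^{2} + 3a + 2b^{2} + 3b.
  reduce S modulo (f_1, f_2, f_3):
  remainder 2b^{2} - b - 3 ≠ 0; add h_4 = 2b^{2} - b - 3 to the basis.

S(f_1,f_3): lcm = ab. S = -2a + b + 3.
  reduce S modulo (f_1, f_2, f_3, h_4):
  remainder b + 1 ≠ 0; add h_5 = b + 1 to the basis.

The other S-polynomials (S(f_2,f_3), S(f_1,h_4), S(f_2,h_4), S(f_3,h_4), S(f_1,h_5), S(f_2,h_5), S(f_3,h_5), S(h_4,h_5)) all reduce to 0 modulo the current basis, so we have a Gröbner basis.
Inter-reduce: drop elements whose leading term is divisible by another's, tail-reduce, and make monic.
Reduced Gröbner basis: {a - 1, b + 1}.
Label its elements g_1 = a - 1, g_2 = b + 1.

Reduce p = -2a^{2} + 2ab - a + 1 modulo G:
  leading term a^{2}: subtract (-2a)·g_1 from -2a^{2} + 2ab - a + 1 → 2ab - 3a + 1
  leading term ab: subtract (2b)·g_1 from 2ab - 3a + 1 → -3a + 2b + 1
  leading term a: subtract (-3)·g_1 from -3a + 2b + 1 → 2b - 2
  leading term b: subtract (2)·g_2 from 2b - 2 → 3
  leading term 1: no divisor's leading term divides it; move 3 to the remainder.
  normal form = 3.
The normal form is nonzero, so p ∉ I. Since p minus its normal form lies in I, I + (p) = I + (r) where r = 3; decide whether this ideal is the whole ring.
Here r = 3 is a nonzero constant, hence a unit: 1 ∈ I + (p), the Gröbner basis of I + (p) is {1}, and the enlarged system has no common solution — adjoining p is inconsistent.

Ideal membership is decidable via reduction modulo a Gröbner basis.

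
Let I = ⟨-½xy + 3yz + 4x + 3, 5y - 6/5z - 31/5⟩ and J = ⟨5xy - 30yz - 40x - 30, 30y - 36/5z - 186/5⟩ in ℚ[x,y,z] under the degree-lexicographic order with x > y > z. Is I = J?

For a fixed monomial order, each ideal has a unique reduced Gröbner basis; comparing bases decides equality.
Buchberger on the first generating set:
f_1 = -½xy + 3yz + 4x + 3, LT = xy.
f_2 = 5y - 6/5z - 31/5, LT = y.

S(f_1,f_2): lcm = xy. S = 6/25xz - 6yz - 169/25x - 6.
  reduce S modulo (f_1, f_2):
  remainder 6/25xz - 36/25z² - 169/25x - 186/25z - 6 ≠ 0; add g_3 = 6/25xz - 36/25z² - 169/25x - 186/25z - 6 to the basis.

The other S-polynomials (S(f_1,g_3), S(f_2,g_3)) all reduce to 0 modulo the current basis, so we have a Gröbner basis.
Inter-reduce: drop elements whose leading term is divisible by another's, tail-reduce, and make monic.
Reduced Gröbner basis: {xz - 6z² - 169/6x - 31z - 25, y - 6/25z - 31/25}.

Buchberger on the second generating set:
h_1 = 5xy - 30yz - 40x - 30, LT = xy.
h_2 = 30y - 36/5z - 186/5, LT = y.

S(h_1,h_2): lcm = xy. S = 6/25xz - 6yz - 169/25x - 6.
  reduce S modulo (h_1, h_2):
  remainder 6/25xz - 36/25z² - 169/25x - 186/25z - 6 ≠ 0; add k_3 = 6/25xz - 36/25z² - 169/25x - 186/25z - 6 to the basis.

The other S-polynomials (S(h_1,k_3), S(h_2,k_3)) all reduce to 0 modulo the current basis, so we have a Gröbner basis.
Inter-reduce: drop elements whose leading term is divisible by another's, tail-reduce, and make monic.
Reduced Gröbner basis: {xz - 6z² - 169/6x - 31z - 25, y - 6/25z - 31/25}.

These coincide, so the ideals are equal.
The same test decides containment: I ⊆ J iff every generator of I reduces to 0 modulo a Gröbner basis of J.

Yes, the ideals are equal.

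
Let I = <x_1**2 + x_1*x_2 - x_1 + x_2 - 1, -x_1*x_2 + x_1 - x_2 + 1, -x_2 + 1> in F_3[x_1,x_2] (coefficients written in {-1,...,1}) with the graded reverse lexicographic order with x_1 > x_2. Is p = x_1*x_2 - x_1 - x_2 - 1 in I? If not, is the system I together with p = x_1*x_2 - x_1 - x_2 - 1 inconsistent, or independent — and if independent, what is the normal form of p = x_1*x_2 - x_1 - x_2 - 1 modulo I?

First compute the reduced Gröbner basis of I by Buchberger's algorithm.
f_1 = x_1**2 + x_1*x_2 - x_1 + x_2 - 1, LT = x_1**2.
f_2 = -x_1*x_2 + x_1 - x_2 + 1, LT = x_1*x_2.
f_3 = -x_2 + 1, LT = x_2.

The S-polynomials (S(f_1,f_2), S(f_1,f_3), S(f_2,f_3)) all reduce to 0 modulo the current basis, so we have a Gröbner basis.
Inter-reduce: drop elements whose leading term is divisible by another's, tail-reduce, and make monic.
Reduced Gröbner basis: {x_1**2, x_2 - 1}.
Label its elements g_1 = x_1**2, g_2 = x_2 - 1.

Reduce p = x_1*x_2 - x_1 - x_2 - 1 modulo G:
  leading term x_1*x_2: subtract (x_1)·g_2 from x_1*x_2 - x_1 - x_2 - 1 → -x_2 - 1
  leading term x_2: subtract (-1)·g_2 from -x_2 - 1 → 1
  leading term 1: no divisor's leading term divides it; move 1 to the remainder.
  normal form = 1.
The normal form is nonzero, so p ∉ I. Since p minus its normal form lies in I, I + (p) = I + (r) where r = 1; decide whether this ideal is the whole ring.
Here r = 1 is a nonzero constant, hence a unit: 1 ∈ I + (p), the Gröbner basis of I + (p) is {1}, and the enlarged system has no common solution — adjoining p is inconsistent.

Adjoining x_1*x_2 - x_1 - x_2 - 1 makes the ideal the whole ring: the system is inconsistent.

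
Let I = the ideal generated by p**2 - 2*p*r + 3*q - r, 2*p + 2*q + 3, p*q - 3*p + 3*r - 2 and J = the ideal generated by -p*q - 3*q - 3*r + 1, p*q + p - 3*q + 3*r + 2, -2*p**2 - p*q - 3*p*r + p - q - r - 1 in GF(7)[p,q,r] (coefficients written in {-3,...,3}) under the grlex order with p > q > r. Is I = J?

Since reduced Gröbner bases are canonical representatives of ideals under a given ordering, it suffices to compute and compare them.
Buchberger on the first generating set:
f_1 = p**2 - 2*p*r + 3*q - r, LT = p**2.
f_2 = 2*p + 2*q + 3, LT = p.
f_3 = p*q - 3*p + 3*r - 2, LT = p*q.

S(f_1,f_2): lcm = p**2. S = -p*q - 2*p*r + 2*p + 3*q - r.
  reduce S modulo (f_1, f_2, f_3):
  remainder q**2 + 2*q*r - q + 2*r - 3 ≠ 0; add g_4 = q**2 + 2*q*r - q + 2*r - 3 to the basis.

S(f_1,f_3): lcm = p**2*q. S = -2*p*q*r + 3*p**2 - 3*p*r + 3*q**2 - q*r + 2*p.
  reduce S modulo (f_1, f_2, f_3, g_4):
  remainder 3*q*r**2 + 2*q*r + 3*r**2 - q + 2*r - 1 ≠ 0; add g_5 = 3*q*r**2 + 2*q*r + 3*r**2 - q + 2*r - 1 to the basis.

S(f_2,f_3): lcm = p*q. S = q**2 + 3*p - 2*q - 3*r + 2.
  reduce S modulo (f_1, f_2, f_3, g_4, g_5):
  remainder -2*q*r + 3*q + 2*r - 3 ≠ 0; add g_6 = -2*q*r + 3*q + 2*r - 3 to the basis.

S(f_3,g_5): lcm = p*q*r**2. S = -3*p*q*r + 3*p*r**2 + 3*r**3 - 2*p*q - 3*p*r - 2*r**2 - 2*p.
  reduce S modulo (f_1, f_2, f_3, g_4, g_5, g_6):
  remainder 3*r**3 + 3 ≠ 0; add g_7 = 3*r**3 + 3 to the basis.

S(g_4,g_5): lcm = q**2*r**2. S = 2*q*r**3 - 3*q**2*r - 2*q*r**2 + 2*r**3 - 2*q**2 - 3*q*r - 3*r**2 - 2*q.
  reduce S modulo (f_1, f_2, f_3, g_4, g_5, g_6, g_7):
  remainder -r**2 - 3*r - 2 ≠ 0; add g_8 = -r**2 - 3*r - 2 to the basis.

The other S-polynomials (S(f_1,g_4), S(f_2,g_4), S(f_3,g_4), S(f_1,g_5), S(f_2,g_5), S(f_1,g_6), S(f_2,g_6), S(f_3,g_6), S(g_4,g_6), S(g_5,g_6), S(f_1,g_7), S(f_2,g_7), S(f_3,g_7), S(g_4,g_7), S(g_5,g_7), S(g_6,g_7), S(f_1,g_8), S(f_2,g_8), S(f_3,g_8), S(g_4,g_8), S(g_5,g_8), S(g_6,g_8), S(g_7,g_8)) all reduce to 0 modulo the current basis, so we have a Gröbner basis.
Inter-reduce: drop elements whose leading term is divisible by another's, tail-reduce, and make monic.
Reduced Gröbner basis: {q**2 + 2*q - 3*r + 1, q*r + 2*q - r - 2, r**2 + 3*r + 2, p + q - 2}.

Buchberger on the second generating set:
h_1 = -p*q - 3*q - 3*r + 1, LT = p*q.
h_2 = p*q + p - 3*q + 3*r + 2, LT = p*q.
h_3 = -2*p**2 - p*q - 3*p*r + p - q - r - 1, LT = p**2.

S(h_1,h_2): lcm = p*q. S = -p - q - 3.
  reduce S modulo (h_1, h_2, h_3):
  remainder -p - q - 3 ≠ 0; add k_4 = -p - q - 3 to the basis.

S(h_1,h_3): lcm = p**2*q. S = 3*p*q**2 + 2*p*q*r + 3*p*r + 3*q**2 + 3*q*r - p + 3*q.
  reduce S modulo (h_1, h_2, h_3, k_4):
  remainder q**2 - q*r + r**2 + 3 ≠ 0; add k_5 = q**2 - q*r + r**2 + 3 to the basis.

S(h_2,h_3): lcm = p**2*q. S = 3*p*q**2 + 2*p*q*r + p**2 + p*q + 3*p*r + 3*q**2 + 3*q*r + 2*p + 3*q.
  reduce S modulo (h_1, h_2, h_3, k_4, k_5):
  remainder -2*q*r - 2*q - r ≠ 0; add k_6 = -2*q*r - 2*q - r to the basis.

S(h_1,k_4): lcm = p*q. S = -q**2 + 3*r - 1.
  reduce S modulo (h_1, h_2, h_3, k_4, k_5, k_6):
  remainder r**2 + q + 2 ≠ 0; add k_7 = r**2 + q + 2 to the basis.

The other S-polynomials (S(h_2,k_4), S(h_3,k_4), S(h_1,k_5), S(h_2,k_5), S(h_3,k_5), S(k_4,k_5), S(h_1,k_6), S(h_2,k_6), S(h_3,k_6), S(k_4,k_6), S(k_5,k_6), S(h_1,k_7), S(h_2,k_7), S(h_3,k_7), S(k_4,k_7), S(k_5,k_7), S(k_6,k_7)) all reduce to 0 modulo the current basis, so we have a Gröbner basis.
Inter-reduce: drop elements whose leading term is divisible by another's, tail-reduce, and make monic.
Reduced Gröbner basis: {q**2 - 3*r + 1, q*r + q - 3*r, r**2 + q + 2, p + q + 3}.

The bases are distinct; the ideals are different.

No, the ideals differ.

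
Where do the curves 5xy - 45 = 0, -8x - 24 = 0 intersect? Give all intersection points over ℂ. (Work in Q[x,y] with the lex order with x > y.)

{(-3, -3)}

Compute a lex Gröbner basis by Buchberger's algorithm.
f_1 = 5xy - 45, LT = xy.
f_2 = -8x - 24, LT = x.

S(f_1,f_2): lcm = xy. S = -3y - 9.
  leading term y: no divisor's leading term divides it; move -3y to the remainder.
  leading term 1: no divisor's leading term divides it; move -9 to the remainder.
  remainder -3y - 9 ≠ 0; add h_3 = -3y - 9 to the basis.

The other S-polynomials (S(f_1,h_3), S(f_2,h_3)) all reduce to 0 modulo the current basis, so we have a Gröbner basis.
Inter-reduce: drop elements whose leading term is divisible by another's, tail-reduce, and make monic.
Reduced Gröbner basis: {x + 3, y + 3}.

A lex Gröbner basis eliminates variables successively. Here y + 3 depends only on y, with roots {-3}; lifting each root through the earlier basis elements recovers the full solutions.
  y = -3: the earlier basis element becomes x + 3 = 0, giving x = -3 — point (-3, -3).
Each listed point satisfies every original equation (direct substitution).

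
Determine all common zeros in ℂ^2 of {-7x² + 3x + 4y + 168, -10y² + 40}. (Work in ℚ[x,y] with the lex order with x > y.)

{(-32/7, -2), (5, -2), (3/14 - sqrt(4937)/14, 2), (3/14 + sqrt(4937)/14, 2)}

Compute a lex Gröbner basis by Buchberger's algorithm.
f_1 = -7x² + 3x + 4y + 168, LT = x².
f_2 = -10y² + 40, LT = y².

The S-polynomials (S(f_1,f_2)) all reduce to 0 modulo the current basis, so we have a Gröbner basis.
Inter-reduce: drop elements whose leading term is divisible by another's, tail-reduce, and make monic.
Reduced Gröbner basis: {x² - 3/7x - 4/7y - 24, y² - 4}.

A lex Gröbner basis eliminates variables successively. Here y² - 4 depends only on y, with roots {-2, 2}; lifting each root through the earlier basis elements recovers the full solutions.
  y = -2: the earlier basis element becomes x² - 3/7x - 160/7 = 0, giving x = -32/7, 5 — points (-32/7, -2), (5, -2).
  y = 2: the earlier basis element becomes x² - 3/7x - 176/7 = 0, giving x = 3/14 - sqrt(4937)/14, 3/14 + sqrt(4937)/14 — points (3/14 - sqrt(4937)/14, 2), (3/14 + sqrt(4937)/14, 2).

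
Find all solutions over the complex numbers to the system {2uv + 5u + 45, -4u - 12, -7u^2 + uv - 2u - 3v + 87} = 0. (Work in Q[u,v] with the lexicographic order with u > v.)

Compute a lex Gröbner basis by Buchberger's algorithm.
f_1 = 2uv + 5u + 45, LT = uv.
f_2 = -4u - 12, LT = u.
f_3 = -7u^2 + uv - 2u - 3v + 87, LT = u^2.

S(f_1,f_2): lcm = uv. S = 5/2u - 3v + 45/2.
  leading term u: subtract (-5/8)·f_2 from 5/2u - 3v + 45/2 → -3v + 15
  leading term v: no divisor's leading term divides it; move -3v to the remainder.
  leading term 1: no divisor's leading term divides it; move 15 to the remainder.
  remainder -3v + 15 ≠ 0; add h_4 = -3v + 15 to the basis.

S(f_1,f_3): lcm = u^2v. S = 5/2u^2 + 1/7uv^2 - 2/7uv + 45/2u - 3/7v^2 + 87/7v.
  leading term u^2: subtract (-5/8u)·f_2 from 5/2u^2 + 1/7uv^2 - 2/7uv + 45/2u - 3/7v^2 + 87/7v → 1/7uv^2 - 2/7uv + 15u - 3/7v^2 + 87/7v
  leading term uv^2: subtract (1/14v)·f_1 from 1/7uv^2 - 2/7uv + 15u - 3/7v^2 + 87/7v → -9/14uv + 15u - 3/7v^2 + 129/14v
  leading term uv: subtract (-9/28)·f_1 from -9/14uv + 15u - 3/7v^2 + 129/14v → 465/28u - 3/7v^2 + 129/14v + 405/28
  leading term u: subtract (-465/112)·f_2 from 465/28u - 3/7v^2 + 129/14v + 405/28 → -3/7v^2 + 129/14v - 495/14
  leading term v^2: subtract (1/7v)·h_4 from -3/7v^2 + 129/14v - 495/14 → 99/14v - 495/14
  leading term v: subtract (-33/14)·h_4 from 99/14v - 495/14 → 0
  remainder 0.

S(f_2,f_3): lcm = u^2. S = 1/7uv + 19/7u - 3/7v + 87/7.
  leading term uv: subtract (1/14)·f_1 from 1/7uv + 19/7u - 3/7v + 87/7 → 33/14u - 3/7v + 129/14
  leading term u: subtract (-33/56)·f_2 from 33/14u - 3/7v + 129/14 → -3/7v + 15/7
  leading term v: subtract (1/7)·h_4 from -3/7v + 15/7 → 0
  remainder 0.

S(f_1,h_4): lcm = uv. S = 15/2u + 45/2.
  leading term u: subtract (-15/8)·f_2 from 15/2u + 45/2 → 0
  remainder 0.

S(f_2,h_4): leading monomials are coprime, so the S-polynomial reduces to 0 (Buchberger's first criterion).
S(f_3,h_4): leading monomials are coprime, so the S-polynomial reduces to 0 (Buchberger's first criterion).
Every S-polynomial of the final basis reduces to 0, so we have a Gröbner basis.
Inter-reduce: drop elements whose leading term is divisible by another's, tail-reduce, and make monic.
Reduced Gröbner basis: {u + 3, v - 5}.

A lex Gröbner basis eliminates variables successively. Here v - 5 depends only on v, with roots {5}; lifting each root through the earlier basis elements recovers the full solutions.
  v = 5: the earlier basis element becomes u + 3 = 0, giving u = -3 — point (-3, 5).
Check: every point annihilates each of the original generators.

{(-3, 5)}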